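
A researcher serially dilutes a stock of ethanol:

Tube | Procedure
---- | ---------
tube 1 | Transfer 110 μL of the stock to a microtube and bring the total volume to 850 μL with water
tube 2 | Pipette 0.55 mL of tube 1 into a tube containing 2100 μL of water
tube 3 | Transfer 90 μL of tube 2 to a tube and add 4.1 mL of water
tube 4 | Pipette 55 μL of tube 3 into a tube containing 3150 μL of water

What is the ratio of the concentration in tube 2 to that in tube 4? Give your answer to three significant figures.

2.71 × 10^3

Step 1: 110 μL brought to 850 μL → factor 850/110 = 7.7273
Step 2: 0.55 mL + 2100 μL = 2.65 mL total → factor 2.65/0.55 = 4.8182
Step 3: 90 μL + 4.1 mL = 4190 μL total → factor 4190/90 = 46.556
Step 4: 55 μL + 3150 μL = 3205 μL total → factor 3205/55 = 58.273
Dilution factor to tube 2 = 37.231; to tube 4 = 1.0101 × 10^5
[tube 2]/[tube 4] = (factor to tube 4)/(factor to tube 2) = 1.0101 × 10^5/37.231 = 2.71 × 10^3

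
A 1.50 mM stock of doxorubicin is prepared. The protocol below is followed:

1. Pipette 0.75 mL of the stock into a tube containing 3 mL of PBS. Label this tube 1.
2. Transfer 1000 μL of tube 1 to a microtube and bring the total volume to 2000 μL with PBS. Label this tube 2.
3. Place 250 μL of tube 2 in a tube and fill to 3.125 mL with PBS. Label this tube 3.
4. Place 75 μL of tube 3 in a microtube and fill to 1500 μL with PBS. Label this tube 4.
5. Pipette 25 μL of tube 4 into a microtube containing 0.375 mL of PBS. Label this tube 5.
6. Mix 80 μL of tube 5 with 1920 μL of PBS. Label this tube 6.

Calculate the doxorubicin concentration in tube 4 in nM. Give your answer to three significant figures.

600 nM

Step 1: 0.75 mL + 3 mL = 3.75 mL total → factor 3.75/0.75 = 5
Step 2: 1000 μL brought to 2000 μL → factor 2000/1000 = 2
Step 3: 250 μL brought to 3.125 mL → factor 3125/250 = 12.5
Step 4: 75 μL brought to 1500 μL → factor 1500/75 = 20
Dilution factor through tube 4 = 5 × 2 × 12.5 × 20 = 2500
[tube 4] = 1.50 mM / 2500 = 0.0006000 mM = 600 nM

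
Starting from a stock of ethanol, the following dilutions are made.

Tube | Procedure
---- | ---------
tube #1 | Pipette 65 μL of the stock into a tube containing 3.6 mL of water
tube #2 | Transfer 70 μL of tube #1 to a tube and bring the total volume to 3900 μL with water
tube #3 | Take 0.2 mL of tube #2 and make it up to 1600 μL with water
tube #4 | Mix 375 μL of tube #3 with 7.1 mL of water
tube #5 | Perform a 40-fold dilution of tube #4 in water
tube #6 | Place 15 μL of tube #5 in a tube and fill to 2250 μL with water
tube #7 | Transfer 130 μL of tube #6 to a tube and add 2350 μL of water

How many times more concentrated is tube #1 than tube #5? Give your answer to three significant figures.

Step 1: 65 μL + 3.6 mL = 3665 μL total → factor 3665/65 = 56.385
Step 2: 70 μL brought to 3900 μL → factor 3900/70 = 55.714
Step 3: 0.2 mL brought to 1600 μL → factor 1.6/0.2 = 8
Step 4: 375 μL + 7.1 mL = 7475 μL total → factor 7475/375 = 19.933
Step 5: 40-fold → factor 40
Dilution factor to tube #1 = 56.385; to tube #5 = 2.0038 × 10^7
[tube #1]/[tube #5] = (factor to tube #5)/(factor to tube #1) = 2.0038 × 10^7/56.385 = 3.55 × 10^5

3.55 × 10^5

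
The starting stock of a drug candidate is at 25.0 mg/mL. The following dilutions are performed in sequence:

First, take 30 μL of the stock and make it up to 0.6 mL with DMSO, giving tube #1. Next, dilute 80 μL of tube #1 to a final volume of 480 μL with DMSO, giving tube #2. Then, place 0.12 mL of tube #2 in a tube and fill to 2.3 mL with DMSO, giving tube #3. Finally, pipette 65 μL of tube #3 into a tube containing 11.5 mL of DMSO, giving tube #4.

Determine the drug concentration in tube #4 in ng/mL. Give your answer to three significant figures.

61.1 ng/mL

Step 1: 30 μL brought to 0.6 mL → factor 600/30 = 20
Step 2: 80 μL brought to 480 μL → factor 480/80 = 6
Step 3: 0.12 mL brought to 2.3 mL → factor 2.3/0.12 = 19.167
Step 4: 65 μL + 11.5 mL = 11565 μL total → factor 11565/65 = 177.92
Overall dilution factor = 20 × 6 × 19.167 × 177.92 = 4.0922 × 10^5
Final = 25.0 mg/mL / 4.0922 × 10^5 = 6.109 × 10^-5 mg/mL = 61.1 ng/mL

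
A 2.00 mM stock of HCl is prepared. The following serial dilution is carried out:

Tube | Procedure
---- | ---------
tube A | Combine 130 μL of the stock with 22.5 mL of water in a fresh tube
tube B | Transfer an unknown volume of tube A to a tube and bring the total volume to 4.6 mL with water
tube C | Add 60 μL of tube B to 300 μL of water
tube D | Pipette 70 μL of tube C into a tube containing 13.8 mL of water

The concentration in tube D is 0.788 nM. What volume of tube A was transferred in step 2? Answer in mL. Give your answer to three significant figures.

Step 1: 130 μL + 22.5 mL = 22630 μL total → factor 22630/130 = 174.08
Step 2: v brought to 4.6 mL → factor = 4.6 mL/v
Step 3: 60 μL + 300 μL = 360 μL total → factor 360/60 = 6
Step 4: 70 μL + 13.8 mL = 13870 μL total → factor 13870/70 = 198.14
Product of known-step factors = 2.0695 × 10^5
Overall factor = 2.00 mM / (0.788 nM) = 2.5381 × 10^6
Step-2 factor = 2.5381 × 10^6 / 2.0695 × 10^5 = 12.264
v = 4.6 mL / 12.264 = 0.375 mL

0.375 mL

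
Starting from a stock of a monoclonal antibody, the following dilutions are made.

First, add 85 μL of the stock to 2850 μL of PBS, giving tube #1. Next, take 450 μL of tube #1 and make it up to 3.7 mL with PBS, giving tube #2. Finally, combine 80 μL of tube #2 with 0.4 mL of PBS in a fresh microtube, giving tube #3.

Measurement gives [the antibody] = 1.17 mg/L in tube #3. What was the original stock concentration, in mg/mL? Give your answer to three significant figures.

Step 1: 85 μL + 2850 μL = 2935 μL total → factor 2935/85 = 34.529
Step 2: 450 μL brought to 3.7 mL → factor 3700/450 = 8.2222
Step 3: 80 μL + 0.4 mL = 480 μL total → factor 480/80 = 6
Overall dilution factor = 34.529 × 8.2222 × 6 = 1703.5
Stock = 1.17 mg/L × 1703.5 = 1993 mg/L = 1.99 mg/mL

1.99 mg/mL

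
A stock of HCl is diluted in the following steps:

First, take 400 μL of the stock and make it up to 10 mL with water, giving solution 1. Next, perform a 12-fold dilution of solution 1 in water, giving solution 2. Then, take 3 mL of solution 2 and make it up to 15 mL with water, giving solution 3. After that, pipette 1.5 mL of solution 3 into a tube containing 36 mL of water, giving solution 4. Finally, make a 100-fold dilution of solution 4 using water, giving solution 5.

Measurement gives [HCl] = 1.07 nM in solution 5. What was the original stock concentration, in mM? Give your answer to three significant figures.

Step 1: 400 μL brought to 10 mL → factor 10000/400 = 25
Step 2: 12-fold → factor 12
Step 3: 3 mL brought to 15 mL → factor 15/3 = 5
Step 4: 1.5 mL + 36 mL = 37.5 mL total → factor 37.5/1.5 = 25
Step 5: 100-fold → factor 100
Overall dilution factor = 25 × 12 × 5 × 25 × 100 = 3.75 × 10^6
Stock = 1.07 nM × 3.75 × 10^6 = 4.012 × 10^6 nM = 4.01 mM

4.01 mM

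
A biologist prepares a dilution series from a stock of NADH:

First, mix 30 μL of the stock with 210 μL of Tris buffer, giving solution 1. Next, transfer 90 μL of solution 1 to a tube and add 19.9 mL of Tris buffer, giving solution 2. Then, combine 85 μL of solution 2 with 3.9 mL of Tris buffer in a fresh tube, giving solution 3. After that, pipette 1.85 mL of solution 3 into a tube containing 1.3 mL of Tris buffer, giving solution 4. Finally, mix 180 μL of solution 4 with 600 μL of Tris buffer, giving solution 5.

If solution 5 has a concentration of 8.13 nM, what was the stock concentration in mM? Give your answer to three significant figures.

5.00 mM

Step 1: 30 μL + 210 μL = 240 μL total → factor 240/30 = 8
Step 2: 90 μL + 19.9 mL = 19990 μL total → factor 19990/90 = 222.11
Step 3: 85 μL + 3.9 mL = 3985 μL total → factor 3985/85 = 46.882
Step 4: 1.85 mL + 1.3 mL = 3.15 mL total → factor 3.15/1.85 = 1.7027
Step 5: 180 μL + 600 μL = 780 μL total → factor 780/180 = 4.3333
Overall dilution factor = 8 × 222.11 × 46.882 × 1.7027 × 4.3333 = 6.1465 × 10^5
Stock = 8.13 nM × 6.1465 × 10^5 = 4.997 × 10^6 nM = 5.00 mM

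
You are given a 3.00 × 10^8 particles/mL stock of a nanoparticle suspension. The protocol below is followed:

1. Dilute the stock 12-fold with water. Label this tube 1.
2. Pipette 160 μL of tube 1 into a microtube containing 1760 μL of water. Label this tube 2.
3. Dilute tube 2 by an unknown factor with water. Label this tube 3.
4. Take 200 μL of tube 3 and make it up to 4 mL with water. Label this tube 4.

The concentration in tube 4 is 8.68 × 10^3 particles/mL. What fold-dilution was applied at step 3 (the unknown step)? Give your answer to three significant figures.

12.0-fold

Step 1: 12-fold → factor 12
Step 2: 160 μL + 1760 μL = 1920 μL total → factor 1920/160 = 12
Step 3: unknown factor x
Step 4: 200 μL brought to 4 mL → factor 4000/200 = 20
Product of known-step factors = 2880
Overall factor = 3.00 × 10^8 particles/mL / (8.68 × 10^3 particles/mL) = 34562
x = 34562 / 2880 = 12.0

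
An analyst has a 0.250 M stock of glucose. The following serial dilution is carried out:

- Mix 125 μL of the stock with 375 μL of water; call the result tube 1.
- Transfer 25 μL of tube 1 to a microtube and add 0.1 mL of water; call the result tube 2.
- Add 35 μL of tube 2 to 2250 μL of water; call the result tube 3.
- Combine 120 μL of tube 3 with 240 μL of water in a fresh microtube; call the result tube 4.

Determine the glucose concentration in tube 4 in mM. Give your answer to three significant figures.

Step 1: 125 μL + 375 μL = 500 μL total → factor 500/125 = 4
Step 2: 25 μL + 0.1 mL = 125 μL total → factor 125/25 = 5
Step 3: 35 μL + 2250 μL = 2285 μL total → factor 2285/35 = 65.286
Step 4: 120 μL + 240 μL = 360 μL total → factor 360/120 = 3
Overall dilution factor = 4 × 5 × 65.286 × 3 = 3917.1
Final = 0.250 M / 3917.1 = 6.382 × 10^-5 M = 0.0638 mM

0.0638 mM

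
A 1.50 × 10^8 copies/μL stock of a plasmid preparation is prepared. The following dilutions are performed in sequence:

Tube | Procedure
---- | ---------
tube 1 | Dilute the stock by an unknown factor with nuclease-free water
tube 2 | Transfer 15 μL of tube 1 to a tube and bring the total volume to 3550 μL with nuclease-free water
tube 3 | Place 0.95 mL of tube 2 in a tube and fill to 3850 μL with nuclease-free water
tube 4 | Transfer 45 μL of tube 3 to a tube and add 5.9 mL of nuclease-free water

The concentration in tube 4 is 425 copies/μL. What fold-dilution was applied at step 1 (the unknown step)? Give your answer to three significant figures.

2.79-fold

Step 1: unknown factor x
Step 2: 15 μL brought to 3550 μL → factor 3550/15 = 236.67
Step 3: 0.95 mL brought to 3850 μL → factor 3.85/0.95 = 4.0526
Step 4: 45 μL + 5.9 mL = 5945 μL total → factor 5945/45 = 132.11
Product of known-step factors = 1.2671 × 10^5
Overall factor = 1.50 × 10^8 copies/μL / (425 copies/μL) = 3.5294 × 10^5
x = 3.5294 × 10^5 / 1.2671 × 10^5 = 2.79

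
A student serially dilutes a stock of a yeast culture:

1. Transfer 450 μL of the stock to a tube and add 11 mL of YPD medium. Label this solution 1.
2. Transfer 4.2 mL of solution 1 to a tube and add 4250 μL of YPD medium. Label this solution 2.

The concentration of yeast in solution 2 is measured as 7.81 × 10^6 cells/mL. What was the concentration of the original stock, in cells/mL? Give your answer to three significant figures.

4.00 × 10^8 cells/mL

Step 1: 450 μL + 11 mL = 11450 μL total → factor 11450/450 = 25.444
Step 2: 4.2 mL + 4250 μL = 8.45 mL total → factor 8.45/4.2 = 2.0119
Overall dilution factor = 25.444 × 2.0119 = 51.192
Stock = 7.81 × 10^6 cells/mL × 51.192 = 4.00 × 10^8 cells/mL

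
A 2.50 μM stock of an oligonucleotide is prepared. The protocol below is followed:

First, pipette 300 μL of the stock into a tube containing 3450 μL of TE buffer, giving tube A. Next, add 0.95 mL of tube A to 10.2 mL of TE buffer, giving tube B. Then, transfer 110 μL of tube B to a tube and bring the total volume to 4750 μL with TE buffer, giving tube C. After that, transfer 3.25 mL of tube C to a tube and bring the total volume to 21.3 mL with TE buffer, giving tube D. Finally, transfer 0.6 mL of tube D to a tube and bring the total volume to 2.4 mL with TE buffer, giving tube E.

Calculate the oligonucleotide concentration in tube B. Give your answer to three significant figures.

0.0170 μM

Step 1: 300 μL + 3450 μL = 3750 μL total → factor 3750/300 = 12.5
Step 2: 0.95 mL + 10.2 mL = 11.15 mL total → factor 11.15/0.95 = 11.737
Dilution factor through tube B = 12.5 × 11.737 = 146.71
[tube B] = 2.50 μM / 146.71 = 0.0170 μM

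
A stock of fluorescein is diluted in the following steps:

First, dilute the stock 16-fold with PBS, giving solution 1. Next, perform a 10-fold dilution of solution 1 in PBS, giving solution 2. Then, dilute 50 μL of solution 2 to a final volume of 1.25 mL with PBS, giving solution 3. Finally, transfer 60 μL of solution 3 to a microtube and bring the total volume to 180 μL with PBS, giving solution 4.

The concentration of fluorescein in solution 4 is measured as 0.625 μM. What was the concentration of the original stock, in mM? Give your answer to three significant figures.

7.50 mM

Step 1: 16-fold → factor 16
Step 2: 10-fold → factor 10
Step 3: 50 μL brought to 1.25 mL → factor 1250/50 = 25
Step 4: 60 μL brought to 180 μL → factor 180/60 = 3
Overall dilution factor = 16 × 10 × 25 × 3 = 12000
Stock = 0.625 μM × 12000 = 7500 μM = 7.50 mM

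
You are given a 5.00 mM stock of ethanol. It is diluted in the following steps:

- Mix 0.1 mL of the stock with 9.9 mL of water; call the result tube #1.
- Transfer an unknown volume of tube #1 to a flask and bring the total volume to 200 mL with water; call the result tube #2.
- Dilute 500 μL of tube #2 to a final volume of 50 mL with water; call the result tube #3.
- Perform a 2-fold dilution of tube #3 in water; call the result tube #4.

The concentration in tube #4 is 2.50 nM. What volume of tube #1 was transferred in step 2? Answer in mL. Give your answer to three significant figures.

2.00 mL

Step 1: 0.1 mL + 9.9 mL = 10 mL total → factor 10/0.1 = 100
Step 2: v brought to 200 mL → factor = 200 mL/v
Step 3: 500 μL brought to 50 mL → factor 50000/500 = 100
Step 4: 2-fold → factor 2
Product of known-step factors = 20000
Overall factor = 5.00 mM / (2.50 nM) = 2 × 10^6
Step-2 factor = 2 × 10^6 / 20000 = 100
v = 200 mL / 100 = 2.00 mL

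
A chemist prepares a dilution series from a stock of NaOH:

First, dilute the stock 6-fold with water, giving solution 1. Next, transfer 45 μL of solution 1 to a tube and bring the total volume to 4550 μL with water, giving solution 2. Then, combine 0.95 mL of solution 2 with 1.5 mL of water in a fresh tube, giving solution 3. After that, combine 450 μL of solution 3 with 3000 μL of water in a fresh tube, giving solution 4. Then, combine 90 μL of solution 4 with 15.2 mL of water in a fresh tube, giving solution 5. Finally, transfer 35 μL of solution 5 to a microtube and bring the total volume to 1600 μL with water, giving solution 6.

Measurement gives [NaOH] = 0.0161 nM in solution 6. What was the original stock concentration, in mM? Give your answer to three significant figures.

Step 1: 6-fold → factor 6
Step 2: 45 μL brought to 4550 μL → factor 4550/45 = 101.11
Step 3: 0.95 mL + 1.5 mL = 2.45 mL total → factor 2.45/0.95 = 2.5789
Step 4: 450 μL + 3000 μL = 3450 μL total → factor 3450/450 = 7.6667
Step 5: 90 μL + 15.2 mL = 15290 μL total → factor 15290/90 = 169.89
Step 6: 35 μL brought to 1600 μL → factor 1600/35 = 45.714
Overall dilution factor = 6 × 101.11 × 2.5789 × 7.6667 × 169.89 × 45.714 = 9.3157 × 10^7
Stock = 0.0161 nM × 9.3157 × 10^7 = 1.500 × 10^6 nM = 1.50 mM

1.50 mM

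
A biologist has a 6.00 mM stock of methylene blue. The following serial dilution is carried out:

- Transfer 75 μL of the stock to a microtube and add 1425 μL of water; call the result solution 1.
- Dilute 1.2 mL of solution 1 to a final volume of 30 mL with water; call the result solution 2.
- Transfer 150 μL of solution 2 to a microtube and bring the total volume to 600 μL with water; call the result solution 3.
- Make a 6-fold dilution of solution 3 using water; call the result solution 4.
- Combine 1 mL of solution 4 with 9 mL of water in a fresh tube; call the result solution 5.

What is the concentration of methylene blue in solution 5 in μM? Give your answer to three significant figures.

Step 1: 75 μL + 1425 μL = 1500 μL total → factor 1500/75 = 20
Step 2: 1.2 mL brought to 30 mL → factor 30/1.2 = 25
Step 3: 150 μL brought to 600 μL → factor 600/150 = 4
Step 4: 6-fold → factor 6
Step 5: 1 mL + 9 mL = 10 mL total → factor 10/1 = 10
Overall dilution factor = 20 × 25 × 4 × 6 × 10 = 1.2 × 10^5
Final = 6.00 mM / 1.2 × 10^5 = 5.000 × 10^-5 mM = 0.0500 μM

0.0500 μM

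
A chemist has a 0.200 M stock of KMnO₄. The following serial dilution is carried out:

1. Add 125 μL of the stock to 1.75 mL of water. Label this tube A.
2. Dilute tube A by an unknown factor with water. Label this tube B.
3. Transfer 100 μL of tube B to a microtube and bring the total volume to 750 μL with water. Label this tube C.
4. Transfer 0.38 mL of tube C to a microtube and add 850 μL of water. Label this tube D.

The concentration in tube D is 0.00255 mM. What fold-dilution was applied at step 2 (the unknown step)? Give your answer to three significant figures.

215-fold

Step 1: 125 μL + 1.75 mL = 1875 μL total → factor 1875/125 = 15
Step 2: unknown factor x
Step 3: 100 μL brought to 750 μL → factor 750/100 = 7.5
Step 4: 0.38 mL + 850 μL = 1.23 mL total → factor 1.23/0.38 = 3.2368
Product of known-step factors = 364.14
Overall factor = 0.200 M / (0.00255 mM) = 78431
x = 78431 / 364.14 = 215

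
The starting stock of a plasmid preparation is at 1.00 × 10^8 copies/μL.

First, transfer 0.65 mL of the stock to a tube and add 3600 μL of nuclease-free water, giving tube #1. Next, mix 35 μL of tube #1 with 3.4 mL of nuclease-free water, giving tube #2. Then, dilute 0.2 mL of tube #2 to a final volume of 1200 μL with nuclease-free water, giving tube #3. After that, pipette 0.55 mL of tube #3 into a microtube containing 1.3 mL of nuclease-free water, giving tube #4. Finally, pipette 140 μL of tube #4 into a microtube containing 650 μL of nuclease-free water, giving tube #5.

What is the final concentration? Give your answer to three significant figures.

Step 1: 0.65 mL + 3600 μL = 4.25 mL total → factor 4.25/0.65 = 6.5385
Step 2: 35 μL + 3.4 mL = 3435 μL total → factor 3435/35 = 98.143
Step 3: 0.2 mL brought to 1200 μL → factor 1.2/0.2 = 6
Step 4: 0.55 mL + 1.3 mL = 1.85 mL total → factor 1.85/0.55 = 3.3636
Step 5: 140 μL + 650 μL = 790 μL total → factor 790/140 = 5.6429
Overall dilution factor = 6.5385 × 98.143 × 6 × 3.3636 × 5.6429 = 73079
Final = 1.00 × 10^8 copies/μL / 73079 = 1.37 × 10^3 copies/μL

1.37 × 10^3 copies/μL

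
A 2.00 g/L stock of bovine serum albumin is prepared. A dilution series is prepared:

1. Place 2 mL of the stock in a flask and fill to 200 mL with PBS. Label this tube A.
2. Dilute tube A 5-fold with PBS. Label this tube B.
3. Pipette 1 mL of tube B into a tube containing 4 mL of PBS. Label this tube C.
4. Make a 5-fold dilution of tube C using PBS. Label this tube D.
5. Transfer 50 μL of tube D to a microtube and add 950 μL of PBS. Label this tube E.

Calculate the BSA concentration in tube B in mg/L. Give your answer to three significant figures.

Step 1: 2 mL brought to 200 mL → factor 200/2 = 100
Step 2: 5-fold → factor 5
Dilution factor through tube B = 100 × 5 = 500
[tube B] = 2.00 g/L / 500 = 0.004000 g/L = 4.00 mg/L

4.00 mg/L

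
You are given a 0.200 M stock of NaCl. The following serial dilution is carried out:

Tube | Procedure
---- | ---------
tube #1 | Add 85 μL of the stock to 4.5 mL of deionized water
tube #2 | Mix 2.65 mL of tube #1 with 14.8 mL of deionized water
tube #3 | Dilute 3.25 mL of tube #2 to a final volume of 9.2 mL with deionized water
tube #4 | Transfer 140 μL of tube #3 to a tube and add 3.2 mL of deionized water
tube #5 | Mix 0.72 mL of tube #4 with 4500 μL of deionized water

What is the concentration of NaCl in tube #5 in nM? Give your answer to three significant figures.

1.15 × 10^3 nM

Step 1: 85 μL + 4.5 mL = 4585 μL total → factor 4585/85 = 53.941
Step 2: 2.65 mL + 14.8 mL = 17.45 mL total → factor 17.45/2.65 = 6.5849
Step 3: 3.25 mL brought to 9.2 mL → factor 9.2/3.25 = 2.8308
Step 4: 140 μL + 3.2 mL = 3340 μL total → factor 3340/140 = 23.857
Step 5: 0.72 mL + 4500 μL = 5.22 mL total → factor 5.22/0.72 = 7.25
Overall dilution factor = 53.941 × 6.5849 × 2.8308 × 23.857 × 7.25 = 1.7391 × 10^5
Final = 0.200 M / 1.7391 × 10^5 = 1.150 × 10^-6 M = 1.15 × 10^3 nM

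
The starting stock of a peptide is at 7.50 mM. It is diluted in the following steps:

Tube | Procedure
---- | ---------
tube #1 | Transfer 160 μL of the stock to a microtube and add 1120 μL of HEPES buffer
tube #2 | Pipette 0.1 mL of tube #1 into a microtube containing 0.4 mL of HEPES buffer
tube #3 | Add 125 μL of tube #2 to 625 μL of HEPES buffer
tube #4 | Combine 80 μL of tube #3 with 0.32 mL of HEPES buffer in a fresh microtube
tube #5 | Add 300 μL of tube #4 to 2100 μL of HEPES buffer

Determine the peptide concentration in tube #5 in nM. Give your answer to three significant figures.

781 nM

Step 1: 160 μL + 1120 μL = 1280 μL total → factor 1280/160 = 8
Step 2: 0.1 mL + 0.4 mL = 0.5 mL total → factor 0.5/0.1 = 5
Step 3: 125 μL + 625 μL = 750 μL total → factor 750/125 = 6
Step 4: 80 μL + 0.32 mL = 400 μL total → factor 400/80 = 5
Step 5: 300 μL + 2100 μL = 2400 μL total → factor 2400/300 = 8
Overall dilution factor = 8 × 5 × 6 × 5 × 8 = 9600
Final = 7.50 mM / 9600 = 0.0007813 mM = 781 nM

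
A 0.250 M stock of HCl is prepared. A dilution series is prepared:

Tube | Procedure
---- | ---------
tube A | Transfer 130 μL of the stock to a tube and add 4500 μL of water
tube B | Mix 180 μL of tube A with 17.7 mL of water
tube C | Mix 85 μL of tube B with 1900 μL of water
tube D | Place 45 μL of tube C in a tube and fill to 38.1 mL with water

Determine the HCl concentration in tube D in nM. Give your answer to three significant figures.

3.57 nM

Step 1: 130 μL + 4500 μL = 4630 μL total → factor 4630/130 = 35.615
Step 2: 180 μL + 17.7 mL = 17880 μL total → factor 17880/180 = 99.333
Step 3: 85 μL + 1900 μL = 1985 μL total → factor 1985/85 = 23.353
Step 4: 45 μL brought to 38.1 mL → factor 38100/45 = 846.67
Overall dilution factor = 35.615 × 99.333 × 23.353 × 846.67 = 6.995 × 10^7
Final = 0.250 M / 6.995 × 10^7 = 3.574 × 10^-9 M = 3.57 nM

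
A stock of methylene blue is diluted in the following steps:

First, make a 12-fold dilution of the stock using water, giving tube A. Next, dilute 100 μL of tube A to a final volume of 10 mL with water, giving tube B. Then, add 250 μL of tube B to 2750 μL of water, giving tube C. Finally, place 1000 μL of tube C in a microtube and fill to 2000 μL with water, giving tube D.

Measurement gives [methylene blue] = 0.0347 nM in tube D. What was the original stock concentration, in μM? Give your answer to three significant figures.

Step 1: 12-fold → factor 12
Step 2: 100 μL brought to 10 mL → factor 10000/100 = 100
Step 3: 250 μL + 2750 μL = 3000 μL total → factor 3000/250 = 12
Step 4: 1000 μL brought to 2000 μL → factor 2000/1000 = 2
Overall dilution factor = 12 × 100 × 12 × 2 = 28800
Stock = 0.0347 nM × 28800 = 999.4 nM = 0.999 μM

0.999 μM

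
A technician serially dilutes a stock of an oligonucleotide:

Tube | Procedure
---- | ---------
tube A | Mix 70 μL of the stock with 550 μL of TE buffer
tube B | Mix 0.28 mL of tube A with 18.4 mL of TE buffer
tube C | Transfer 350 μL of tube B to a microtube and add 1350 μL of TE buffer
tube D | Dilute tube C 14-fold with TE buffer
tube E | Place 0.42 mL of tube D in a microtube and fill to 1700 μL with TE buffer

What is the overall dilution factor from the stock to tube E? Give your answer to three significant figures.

Step 1: 70 μL + 550 μL = 620 μL total → factor 620/70 = 8.8571
Step 2: 0.28 mL + 18.4 mL = 18.68 mL total → factor 18.68/0.28 = 66.714
Step 3: 350 μL + 1350 μL = 1700 μL total → factor 1700/350 = 4.8571
Step 4: 14-fold → factor 14
Step 5: 0.42 mL brought to 1700 μL → factor 1.7/0.42 = 4.0476
Overall dilution factor = 8.8571 × 66.714 × 4.8571 × 14 × 4.0476 = 1.6264 × 10^5

1.63 × 10^5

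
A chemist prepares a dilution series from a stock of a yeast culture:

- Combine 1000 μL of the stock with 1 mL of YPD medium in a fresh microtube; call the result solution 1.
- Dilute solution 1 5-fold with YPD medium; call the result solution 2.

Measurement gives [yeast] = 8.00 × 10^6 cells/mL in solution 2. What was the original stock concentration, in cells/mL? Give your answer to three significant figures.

Step 1: 1000 μL + 1 mL = 2000 μL total → factor 2000/1000 = 2
Step 2: 5-fold → factor 5
Overall dilution factor = 2 × 5 = 10
Stock = 8.00 × 10^6 cells/mL × 10 = 8.00 × 10^7 cells/mL

8.00 × 10^7 cells/mL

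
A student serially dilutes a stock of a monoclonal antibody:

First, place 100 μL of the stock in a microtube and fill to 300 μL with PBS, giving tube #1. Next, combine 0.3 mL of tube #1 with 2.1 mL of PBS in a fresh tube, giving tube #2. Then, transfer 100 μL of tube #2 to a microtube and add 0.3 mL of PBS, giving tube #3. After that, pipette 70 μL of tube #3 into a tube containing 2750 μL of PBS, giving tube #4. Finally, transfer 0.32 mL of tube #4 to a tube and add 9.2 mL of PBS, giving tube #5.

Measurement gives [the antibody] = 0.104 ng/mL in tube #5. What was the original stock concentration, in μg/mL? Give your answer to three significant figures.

12.0 μg/mL

Step 1: 100 μL brought to 300 μL → factor 300/100 = 3
Step 2: 0.3 mL + 2.1 mL = 2.4 mL total → factor 2.4/0.3 = 8
Step 3: 100 μL + 0.3 mL = 400 μL total → factor 400/100 = 4
Step 4: 70 μL + 2750 μL = 2820 μL total → factor 2820/70 = 40.286
Step 5: 0.32 mL + 9.2 mL = 9.52 mL total → factor 9.52/0.32 = 29.75
Overall dilution factor = 3 × 8 × 4 × 40.286 × 29.75 = 1.1506 × 10^5
Stock = 0.104 ng/mL × 1.1506 × 10^5 = 1.197 × 10^4 ng/mL = 12.0 μg/mL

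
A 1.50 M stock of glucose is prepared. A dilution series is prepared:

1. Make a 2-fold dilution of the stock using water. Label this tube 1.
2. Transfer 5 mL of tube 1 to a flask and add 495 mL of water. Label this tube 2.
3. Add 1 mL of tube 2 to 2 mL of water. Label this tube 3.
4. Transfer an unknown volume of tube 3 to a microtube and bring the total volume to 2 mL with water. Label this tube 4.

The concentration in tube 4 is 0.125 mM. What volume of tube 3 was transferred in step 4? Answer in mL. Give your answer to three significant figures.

Step 1: 2-fold → factor 2
Step 2: 5 mL + 495 mL = 500 mL total → factor 500/5 = 100
Step 3: 1 mL + 2 mL = 3 mL total → factor 3/1 = 3
Step 4: v brought to 2 mL → factor = 2 mL/v
Product of known-step factors = 600
Overall factor = 1.50 M / (0.125 mM) = 12000
Step-4 factor = 12000 / 600 = 20
v = 2 mL / 20 = 0.100 mL

0.100 mL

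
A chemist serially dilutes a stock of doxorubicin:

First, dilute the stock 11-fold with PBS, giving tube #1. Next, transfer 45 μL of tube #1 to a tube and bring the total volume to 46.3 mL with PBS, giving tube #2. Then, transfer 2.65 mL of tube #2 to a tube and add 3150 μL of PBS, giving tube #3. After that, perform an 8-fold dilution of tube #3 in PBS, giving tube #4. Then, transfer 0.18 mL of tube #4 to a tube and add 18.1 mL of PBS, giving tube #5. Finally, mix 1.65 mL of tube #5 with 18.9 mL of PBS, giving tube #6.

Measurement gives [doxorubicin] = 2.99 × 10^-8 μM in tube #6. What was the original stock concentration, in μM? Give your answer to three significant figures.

7.49 μM

Step 1: 11-fold → factor 11
Step 2: 45 μL brought to 46.3 mL → factor 46300/45 = 1028.9
Step 3: 2.65 mL + 3150 μL = 5.8 mL total → factor 5.8/2.65 = 2.1887
Step 4: 8-fold → factor 8
Step 5: 0.18 mL + 18.1 mL = 18.28 mL total → factor 18.28/0.18 = 101.56
Step 6: 1.65 mL + 18.9 mL = 20.55 mL total → factor 20.55/1.65 = 12.455
Overall dilution factor = 11 × 1028.9 × 2.1887 × 8 × 101.56 × 12.455 = 2.5065 × 10^8
Stock = 2.99 × 10^-8 μM × 2.5065 × 10^8 = 7.49 μM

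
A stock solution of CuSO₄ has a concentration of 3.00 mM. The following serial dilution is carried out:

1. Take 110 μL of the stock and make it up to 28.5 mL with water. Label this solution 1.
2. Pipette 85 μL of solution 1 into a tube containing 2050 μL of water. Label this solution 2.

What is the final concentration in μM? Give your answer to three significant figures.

Step 1: 110 μL brought to 28.5 mL → factor 28500/110 = 259.09
Step 2: 85 μL + 2050 μL = 2135 μL total → factor 2135/85 = 25.118
Overall dilution factor = 259.09 × 25.118 = 6507.8
Final = 3.00 mM / 6507.8 = 0.0004610 mM = 0.461 μM

0.461 μM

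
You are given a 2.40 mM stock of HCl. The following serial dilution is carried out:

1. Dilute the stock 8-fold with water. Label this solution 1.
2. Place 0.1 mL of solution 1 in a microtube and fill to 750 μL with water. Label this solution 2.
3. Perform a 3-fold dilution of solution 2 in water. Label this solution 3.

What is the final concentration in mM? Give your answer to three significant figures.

0.0133 mM

Step 1: 8-fold → factor 8
Step 2: 0.1 mL brought to 750 μL → factor 0.75/0.1 = 7.5
Step 3: 3-fold → factor 3
Overall dilution factor = 8 × 7.5 × 3 = 180
Final = 2.40 mM / 180 = 0.0133 mM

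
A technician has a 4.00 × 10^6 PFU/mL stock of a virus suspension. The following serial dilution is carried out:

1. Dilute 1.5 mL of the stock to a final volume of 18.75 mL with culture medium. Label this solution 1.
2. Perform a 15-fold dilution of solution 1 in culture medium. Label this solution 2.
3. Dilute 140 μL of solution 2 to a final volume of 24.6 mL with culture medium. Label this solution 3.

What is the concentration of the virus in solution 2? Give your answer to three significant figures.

2.13 × 10^4 PFU/mL

Step 1: 1.5 mL brought to 18.75 mL → factor 18.75/1.5 = 12.5
Step 2: 15-fold → factor 15
Dilution factor through solution 2 = 12.5 × 15 = 187.5
[solution 2] = 4.00 × 10^6 PFU/mL / 187.5 = 2.13 × 10^4 PFU/mL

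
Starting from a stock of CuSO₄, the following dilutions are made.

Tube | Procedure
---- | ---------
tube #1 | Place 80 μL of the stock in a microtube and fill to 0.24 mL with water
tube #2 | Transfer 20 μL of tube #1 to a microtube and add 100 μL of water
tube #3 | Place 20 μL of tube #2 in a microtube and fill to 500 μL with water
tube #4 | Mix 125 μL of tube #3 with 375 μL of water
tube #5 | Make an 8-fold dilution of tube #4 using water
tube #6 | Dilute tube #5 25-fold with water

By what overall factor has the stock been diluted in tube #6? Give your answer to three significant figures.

Step 1: 80 μL brought to 0.24 mL → factor 240/80 = 3
Step 2: 20 μL + 100 μL = 120 μL total → factor 120/20 = 6
Step 3: 20 μL brought to 500 μL → factor 500/20 = 25
Step 4: 125 μL + 375 μL = 500 μL total → factor 500/125 = 4
Step 5: 8-fold → factor 8
Step 6: 25-fold → factor 25
Overall dilution factor = 3 × 6 × 25 × 4 × 8 × 25 = 3.6 × 10^5

3.60 × 10^5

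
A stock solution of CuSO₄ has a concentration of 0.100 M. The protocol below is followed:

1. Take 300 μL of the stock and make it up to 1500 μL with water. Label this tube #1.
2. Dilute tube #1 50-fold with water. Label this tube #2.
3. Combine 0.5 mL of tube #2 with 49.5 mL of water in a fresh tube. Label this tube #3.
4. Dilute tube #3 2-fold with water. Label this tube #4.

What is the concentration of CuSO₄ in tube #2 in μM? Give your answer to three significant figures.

400 μM

Step 1: 300 μL brought to 1500 μL → factor 1500/300 = 5
Step 2: 50-fold → factor 50
Dilution factor through tube #2 = 5 × 50 = 250
[tube #2] = 0.100 M / 250 = 0.0004000 M = 400 μM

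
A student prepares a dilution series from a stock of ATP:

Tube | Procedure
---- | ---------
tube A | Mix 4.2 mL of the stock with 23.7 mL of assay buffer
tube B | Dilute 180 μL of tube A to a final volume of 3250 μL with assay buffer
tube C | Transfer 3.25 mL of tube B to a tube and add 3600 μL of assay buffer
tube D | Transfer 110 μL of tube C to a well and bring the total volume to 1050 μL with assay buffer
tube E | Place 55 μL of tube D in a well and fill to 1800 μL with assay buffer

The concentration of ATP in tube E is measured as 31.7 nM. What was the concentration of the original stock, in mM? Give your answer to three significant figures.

2.50 mM

Step 1: 4.2 mL + 23.7 mL = 27.9 mL total → factor 27.9/4.2 = 6.6429
Step 2: 180 μL brought to 3250 μL → factor 3250/180 = 18.056
Step 3: 3.25 mL + 3600 μL = 6.85 mL total → factor 6.85/3.25 = 2.1077
Step 4: 110 μL brought to 1050 μL → factor 1050/110 = 9.5455
Step 5: 55 μL brought to 1800 μL → factor 1800/55 = 32.727
Overall dilution factor = 6.6429 × 18.056 × 2.1077 × 9.5455 × 32.727 = 78973
Stock = 31.7 nM × 78973 = 2.503 × 10^6 nM = 2.50 mM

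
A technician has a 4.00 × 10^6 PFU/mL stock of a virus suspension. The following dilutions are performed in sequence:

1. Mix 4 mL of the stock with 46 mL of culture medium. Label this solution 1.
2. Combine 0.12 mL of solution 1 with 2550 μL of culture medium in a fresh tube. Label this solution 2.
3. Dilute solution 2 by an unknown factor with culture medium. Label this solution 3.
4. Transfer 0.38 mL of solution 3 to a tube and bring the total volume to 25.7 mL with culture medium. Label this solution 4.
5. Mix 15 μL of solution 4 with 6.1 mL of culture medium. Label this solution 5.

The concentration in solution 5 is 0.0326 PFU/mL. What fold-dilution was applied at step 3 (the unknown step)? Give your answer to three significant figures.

Step 1: 4 mL + 46 mL = 50 mL total → factor 50/4 = 12.5
Step 2: 0.12 mL + 2550 μL = 2.67 mL total → factor 2.67/0.12 = 22.25
Step 3: unknown factor x
Step 4: 0.38 mL brought to 25.7 mL → factor 25.7/0.38 = 67.632
Step 5: 15 μL + 6.1 mL = 6115 μL total → factor 6115/15 = 407.67
Product of known-step factors = 7.6682 × 10^6
Overall factor = 4.00 × 10^6 PFU/mL / (0.0326 PFU/mL) = 1.227 × 10^8
x = 1.227 × 10^8 / 7.6682 × 10^6 = 16.0

16.0-fold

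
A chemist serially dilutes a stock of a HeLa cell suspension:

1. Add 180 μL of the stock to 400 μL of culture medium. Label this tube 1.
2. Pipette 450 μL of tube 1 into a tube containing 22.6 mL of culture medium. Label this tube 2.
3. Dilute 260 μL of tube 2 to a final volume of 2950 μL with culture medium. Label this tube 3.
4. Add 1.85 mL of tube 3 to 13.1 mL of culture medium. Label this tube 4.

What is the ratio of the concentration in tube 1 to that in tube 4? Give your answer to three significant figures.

Step 1: 180 μL + 400 μL = 580 μL total → factor 580/180 = 3.2222
Step 2: 450 μL + 22.6 mL = 23050 μL total → factor 23050/450 = 51.222
Step 3: 260 μL brought to 2950 μL → factor 2950/260 = 11.346
Step 4: 1.85 mL + 13.1 mL = 14.95 mL total → factor 14.95/1.85 = 8.0811
Dilution factor to tube 1 = 3.2222; to tube 4 = 15133
[tube 1]/[tube 4] = (factor to tube 4)/(factor to tube 1) = 15133/3.2222 = 4.70 × 10^3

4.70 × 10^3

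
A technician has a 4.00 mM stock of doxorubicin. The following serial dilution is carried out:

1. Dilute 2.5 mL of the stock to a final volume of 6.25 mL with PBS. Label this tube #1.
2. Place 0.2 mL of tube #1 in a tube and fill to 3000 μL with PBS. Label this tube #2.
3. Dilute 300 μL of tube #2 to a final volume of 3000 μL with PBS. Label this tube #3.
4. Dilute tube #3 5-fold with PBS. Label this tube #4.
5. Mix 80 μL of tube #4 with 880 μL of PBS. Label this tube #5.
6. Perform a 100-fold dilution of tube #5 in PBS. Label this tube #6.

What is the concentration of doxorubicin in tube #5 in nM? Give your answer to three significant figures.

178 nM

Step 1: 2.5 mL brought to 6.25 mL → factor 6.25/2.5 = 2.5
Step 2: 0.2 mL brought to 3000 μL → factor 3/0.2 = 15
Step 3: 300 μL brought to 3000 μL → factor 3000/300 = 10
Step 4: 5-fold → factor 5
Step 5: 80 μL + 880 μL = 960 μL total → factor 960/80 = 12
Dilution factor through tube #5 = 2.5 × 15 × 10 × 5 × 12 = 22500
[tube #5] = 4.00 mM / 22500 = 0.0001778 mM = 178 nM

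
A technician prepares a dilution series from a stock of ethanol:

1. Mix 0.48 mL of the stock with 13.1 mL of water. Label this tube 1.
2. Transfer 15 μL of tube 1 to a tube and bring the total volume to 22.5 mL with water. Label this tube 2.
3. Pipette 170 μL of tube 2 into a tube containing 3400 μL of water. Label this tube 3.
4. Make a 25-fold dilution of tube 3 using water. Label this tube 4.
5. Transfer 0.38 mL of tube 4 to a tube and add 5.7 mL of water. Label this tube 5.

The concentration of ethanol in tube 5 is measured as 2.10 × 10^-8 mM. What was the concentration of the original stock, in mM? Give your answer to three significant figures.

Step 1: 0.48 mL + 13.1 mL = 13.58 mL total → factor 13.58/0.48 = 28.292
Step 2: 15 μL brought to 22.5 mL → factor 22500/15 = 1500
Step 3: 170 μL + 3400 μL = 3570 μL total → factor 3570/170 = 21
Step 4: 25-fold → factor 25
Step 5: 0.38 mL + 5.7 mL = 6.08 mL total → factor 6.08/0.38 = 16
Overall dilution factor = 28.292 × 1500 × 21 × 25 × 16 = 3.5648 × 10^8
Stock = 2.10 × 10^-8 mM × 3.5648 × 10^8 = 7.49 mM

7.49 mM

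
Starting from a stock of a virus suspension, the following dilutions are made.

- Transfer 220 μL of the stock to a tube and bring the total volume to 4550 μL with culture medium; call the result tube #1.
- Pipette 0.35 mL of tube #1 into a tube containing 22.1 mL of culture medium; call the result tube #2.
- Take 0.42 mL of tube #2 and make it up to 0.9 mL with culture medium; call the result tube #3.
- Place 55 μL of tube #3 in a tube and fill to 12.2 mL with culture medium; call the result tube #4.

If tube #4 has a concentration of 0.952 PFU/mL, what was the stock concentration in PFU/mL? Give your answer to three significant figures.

Step 1: 220 μL brought to 4550 μL → factor 4550/220 = 20.682
Step 2: 0.35 mL + 22.1 mL = 22.45 mL total → factor 22.45/0.35 = 64.143
Step 3: 0.42 mL brought to 0.9 mL → factor 0.9/0.42 = 2.1429
Step 4: 55 μL brought to 12.2 mL → factor 12200/55 = 221.82
Overall dilution factor = 20.682 × 64.143 × 2.1429 × 221.82 = 6.3056 × 10^5
Stock = 0.952 PFU/mL × 6.3056 × 10^5 = 6.00 × 10^5 PFU/mL

6.00 × 10^5 PFU/mL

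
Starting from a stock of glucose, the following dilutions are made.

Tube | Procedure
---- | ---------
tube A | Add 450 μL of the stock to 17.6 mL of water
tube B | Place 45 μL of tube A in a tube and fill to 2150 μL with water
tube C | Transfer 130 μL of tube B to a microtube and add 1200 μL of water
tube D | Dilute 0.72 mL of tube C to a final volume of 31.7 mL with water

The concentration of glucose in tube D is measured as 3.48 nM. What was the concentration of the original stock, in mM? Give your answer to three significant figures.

3.00 mM

Step 1: 450 μL + 17.6 mL = 18050 μL total → factor 18050/450 = 40.111
Step 2: 45 μL brought to 2150 μL → factor 2150/45 = 47.778
Step 3: 130 μL + 1200 μL = 1330 μL total → factor 1330/130 = 10.231
Step 4: 0.72 mL brought to 31.7 mL → factor 31.7/0.72 = 44.028
Overall dilution factor = 40.111 × 47.778 × 10.231 × 44.028 = 8.6323 × 10^5
Stock = 3.48 nM × 8.6323 × 10^5 = 3.004 × 10^6 nM = 3.00 mM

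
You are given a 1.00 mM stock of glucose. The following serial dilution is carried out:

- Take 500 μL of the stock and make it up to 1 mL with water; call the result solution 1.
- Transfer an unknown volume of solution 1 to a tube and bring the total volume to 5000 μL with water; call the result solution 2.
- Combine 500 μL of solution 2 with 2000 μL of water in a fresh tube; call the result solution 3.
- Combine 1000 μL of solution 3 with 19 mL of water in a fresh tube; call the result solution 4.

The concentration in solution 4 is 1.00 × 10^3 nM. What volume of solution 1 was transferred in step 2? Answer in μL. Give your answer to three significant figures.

Step 1: 500 μL brought to 1 mL → factor 1000/500 = 2
Step 2: v brought to 5000 μL → factor = 5000 μL/v
Step 3: 500 μL + 2000 μL = 2500 μL total → factor 2500/500 = 5
Step 4: 1000 μL + 19 mL = 20000 μL total → factor 20000/1000 = 20
Product of known-step factors = 200
Overall factor = 1.00 mM / (1.00 × 10^3 nM) = 1000
Step-2 factor = 1000 / 200 = 5
v = 5000 μL / 5 = 1.00 × 10^3 μL

1.00 × 10^3 μL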